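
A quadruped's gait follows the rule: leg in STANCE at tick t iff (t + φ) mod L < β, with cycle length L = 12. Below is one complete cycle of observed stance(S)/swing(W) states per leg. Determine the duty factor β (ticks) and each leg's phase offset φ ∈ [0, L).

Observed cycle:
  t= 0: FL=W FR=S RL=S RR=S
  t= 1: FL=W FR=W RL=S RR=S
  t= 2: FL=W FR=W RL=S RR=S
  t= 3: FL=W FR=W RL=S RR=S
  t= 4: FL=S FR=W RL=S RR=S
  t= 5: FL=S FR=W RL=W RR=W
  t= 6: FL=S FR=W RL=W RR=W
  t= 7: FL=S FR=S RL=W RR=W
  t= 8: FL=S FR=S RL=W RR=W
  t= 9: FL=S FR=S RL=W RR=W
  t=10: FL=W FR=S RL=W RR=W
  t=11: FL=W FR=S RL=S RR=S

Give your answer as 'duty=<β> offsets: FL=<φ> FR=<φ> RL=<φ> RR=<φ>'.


duty=6 offsets: FL=8 FR=5 RL=1 RR=1

duty β = stance ticks per leg = 6
FL: stance ticks = 6; W→S at t=4 → φ=8
FR: stance ticks = 6; W→S at t=7 → φ=5
RL: stance ticks = 6; W→S at t=11 → φ=1
RR: stance ticks = 6; W→S at t=11 → φ=1


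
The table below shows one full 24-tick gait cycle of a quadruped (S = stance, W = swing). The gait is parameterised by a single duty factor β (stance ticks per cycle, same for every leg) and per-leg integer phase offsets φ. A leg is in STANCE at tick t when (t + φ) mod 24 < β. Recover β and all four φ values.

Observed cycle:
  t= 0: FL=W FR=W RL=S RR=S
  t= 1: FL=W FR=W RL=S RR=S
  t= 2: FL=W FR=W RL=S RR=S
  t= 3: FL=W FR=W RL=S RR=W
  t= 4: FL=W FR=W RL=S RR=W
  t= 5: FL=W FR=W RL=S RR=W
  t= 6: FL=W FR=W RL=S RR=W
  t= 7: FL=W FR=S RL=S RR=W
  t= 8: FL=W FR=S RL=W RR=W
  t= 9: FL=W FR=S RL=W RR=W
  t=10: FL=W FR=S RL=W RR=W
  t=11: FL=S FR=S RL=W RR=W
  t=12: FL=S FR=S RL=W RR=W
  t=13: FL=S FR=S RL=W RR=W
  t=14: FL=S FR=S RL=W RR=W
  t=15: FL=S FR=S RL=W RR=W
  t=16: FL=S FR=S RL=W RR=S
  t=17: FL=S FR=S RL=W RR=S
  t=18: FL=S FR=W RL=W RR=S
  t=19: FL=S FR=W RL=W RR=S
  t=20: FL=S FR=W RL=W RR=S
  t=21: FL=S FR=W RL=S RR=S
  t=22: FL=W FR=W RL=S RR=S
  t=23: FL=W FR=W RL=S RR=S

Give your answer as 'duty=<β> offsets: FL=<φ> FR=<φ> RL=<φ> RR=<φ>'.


duty=11 offsets: FL=13 FR=17 RL=3 RR=8

duty β = stance ticks per leg = 11
FL: stance ticks = 11; W→S at t=11 → φ=13
FR: stance ticks = 11; W→S at t=7 → φ=17
RL: stance ticks = 11; W→S at t=21 → φ=3
RR: stance ticks = 11; W→S at t=16 → φ=8


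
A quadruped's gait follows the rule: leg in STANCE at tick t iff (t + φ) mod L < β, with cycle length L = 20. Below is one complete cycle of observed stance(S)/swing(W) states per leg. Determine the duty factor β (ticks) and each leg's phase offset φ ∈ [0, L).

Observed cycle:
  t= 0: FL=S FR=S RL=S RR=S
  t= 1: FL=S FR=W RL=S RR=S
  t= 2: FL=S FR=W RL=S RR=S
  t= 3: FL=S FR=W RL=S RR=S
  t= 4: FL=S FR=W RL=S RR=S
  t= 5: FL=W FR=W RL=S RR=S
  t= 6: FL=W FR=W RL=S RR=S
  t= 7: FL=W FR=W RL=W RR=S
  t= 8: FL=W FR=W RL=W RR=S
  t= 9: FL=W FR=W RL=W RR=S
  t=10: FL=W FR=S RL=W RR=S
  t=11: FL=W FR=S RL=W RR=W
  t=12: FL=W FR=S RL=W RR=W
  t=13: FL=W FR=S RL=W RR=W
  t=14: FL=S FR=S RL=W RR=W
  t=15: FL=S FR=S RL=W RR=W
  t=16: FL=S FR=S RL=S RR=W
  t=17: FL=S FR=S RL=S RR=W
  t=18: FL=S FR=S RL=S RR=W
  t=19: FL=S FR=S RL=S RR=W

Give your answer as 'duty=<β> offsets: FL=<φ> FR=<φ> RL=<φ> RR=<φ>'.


duty β = stance ticks per leg = 11
FL: stance ticks = 11; W→S at t=14 → φ=6
FR: stance ticks = 11; W→S at t=10 → φ=10
RL: stance ticks = 11; W→S at t=16 → φ=4
RR: stance ticks = 11; W→S at t=0 → φ=0

duty=11 offsets: FL=6 FR=10 RL=4 RR=0


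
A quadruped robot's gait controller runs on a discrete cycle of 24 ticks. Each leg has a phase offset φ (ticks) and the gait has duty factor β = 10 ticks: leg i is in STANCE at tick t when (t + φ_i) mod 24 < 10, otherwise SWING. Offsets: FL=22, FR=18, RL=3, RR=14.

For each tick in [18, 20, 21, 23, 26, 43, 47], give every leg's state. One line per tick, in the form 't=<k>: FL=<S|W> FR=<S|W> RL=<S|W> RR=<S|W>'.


t=18: phase=(16,12,21,8) vs β=10 → FL=W FR=W RL=W RR=S
t=20: phase=(18,14,23,10) vs β=10 → FL=W FR=W RL=W RR=W
t=21: phase=(19,15,0,11) vs β=10 → FL=W FR=W RL=S RR=W
t=23: phase=(21,17,2,13) vs β=10 → FL=W FR=W RL=S RR=W
t=26: phase=(0,20,5,16) vs β=10 → FL=S FR=W RL=S RR=W
t=43: phase=(17,13,22,9) vs β=10 → FL=W FR=W RL=W RR=S
t=47: phase=(21,17,2,13) vs β=10 → FL=W FR=W RL=S RR=W

t=18: FL=W FR=W RL=W RR=S
t=20: FL=W FR=W RL=W RR=W
t=21: FL=W FR=W RL=S RR=W
t=23: FL=W FR=W RL=S RR=W
t=26: FL=S FR=W RL=S RR=W
t=43: FL=W FR=W RL=W RR=S
t=47: FL=W FR=W RL=S RR=W


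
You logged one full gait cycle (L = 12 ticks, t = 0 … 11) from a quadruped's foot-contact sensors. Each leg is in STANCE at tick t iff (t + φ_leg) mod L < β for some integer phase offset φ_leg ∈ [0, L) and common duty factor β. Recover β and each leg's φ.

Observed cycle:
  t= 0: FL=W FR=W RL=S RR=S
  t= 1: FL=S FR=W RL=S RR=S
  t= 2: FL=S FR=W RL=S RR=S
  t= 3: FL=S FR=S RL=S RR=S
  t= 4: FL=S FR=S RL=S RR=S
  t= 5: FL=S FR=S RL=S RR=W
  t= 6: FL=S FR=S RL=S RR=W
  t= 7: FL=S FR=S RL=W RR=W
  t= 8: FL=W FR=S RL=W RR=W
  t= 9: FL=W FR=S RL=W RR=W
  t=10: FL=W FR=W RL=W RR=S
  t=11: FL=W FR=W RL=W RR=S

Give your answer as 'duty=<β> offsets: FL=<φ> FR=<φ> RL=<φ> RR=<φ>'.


duty β = stance ticks per leg = 7
FL: stance ticks = 7; W→S at t=1 → φ=11
FR: stance ticks = 7; W→S at t=3 → φ=9
RL: stance ticks = 7; W→S at t=0 → φ=0
RR: stance ticks = 7; W→S at t=10 → φ=2

duty=7 offsets: FL=11 FR=9 RL=0 RR=2


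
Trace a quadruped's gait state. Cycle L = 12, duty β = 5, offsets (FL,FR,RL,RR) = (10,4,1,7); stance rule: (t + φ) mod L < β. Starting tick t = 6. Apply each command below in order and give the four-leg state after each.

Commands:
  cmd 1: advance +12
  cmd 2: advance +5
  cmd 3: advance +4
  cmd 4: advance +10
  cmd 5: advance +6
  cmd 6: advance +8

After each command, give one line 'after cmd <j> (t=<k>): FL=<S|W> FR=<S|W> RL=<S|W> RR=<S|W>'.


after cmd 1 (t=18): FL=S FR=W RL=W RR=S
after cmd 2 (t=23): FL=W FR=S RL=S RR=W
after cmd 3 (t=27): FL=S FR=W RL=S RR=W
after cmd 4 (t=37): FL=W FR=W RL=S RR=W
after cmd 5 (t=43): FL=W FR=W RL=W RR=S
after cmd 6 (t=51): FL=S FR=W RL=S RR=W

start t=6: FL=S FR=W RL=W RR=S
cmd 1: advance +12 → t=18, phase=(4,10,7,1) → FL=S FR=W RL=W RR=S
cmd 2: advance +5 → t=23, phase=(9,3,0,6) → FL=W FR=S RL=S RR=W
cmd 3: advance +4 → t=27, phase=(1,7,4,10) → FL=S FR=W RL=S RR=W
cmd 4: advance +10 → t=37, phase=(11,5,2,8) → FL=W FR=W RL=S RR=W
cmd 5: advance +6 → t=43, phase=(5,11,8,2) → FL=W FR=W RL=W RR=S
cmd 6: advance +8 → t=51, phase=(1,7,4,10) → FL=S FR=W RL=S RR=W


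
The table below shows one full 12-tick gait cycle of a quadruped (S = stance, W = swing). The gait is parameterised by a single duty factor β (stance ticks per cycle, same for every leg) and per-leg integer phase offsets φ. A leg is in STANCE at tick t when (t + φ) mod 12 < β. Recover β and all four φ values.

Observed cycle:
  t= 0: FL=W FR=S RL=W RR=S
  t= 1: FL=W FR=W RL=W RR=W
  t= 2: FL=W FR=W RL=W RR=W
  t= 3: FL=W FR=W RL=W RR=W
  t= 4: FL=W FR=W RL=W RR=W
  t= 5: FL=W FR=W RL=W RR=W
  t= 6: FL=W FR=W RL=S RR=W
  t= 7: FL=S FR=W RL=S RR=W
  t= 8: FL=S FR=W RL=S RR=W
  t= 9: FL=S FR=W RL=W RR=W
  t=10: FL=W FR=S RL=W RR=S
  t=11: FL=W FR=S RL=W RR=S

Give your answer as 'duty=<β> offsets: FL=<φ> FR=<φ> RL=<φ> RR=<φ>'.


duty β = stance ticks per leg = 3
FL: stance ticks = 3; W→S at t=7 → φ=5
FR: stance ticks = 3; W→S at t=10 → φ=2
RL: stance ticks = 3; W→S at t=6 → φ=6
RR: stance ticks = 3; W→S at t=10 → φ=2

duty=3 offsets: FL=5 FR=2 RL=6 RR=2


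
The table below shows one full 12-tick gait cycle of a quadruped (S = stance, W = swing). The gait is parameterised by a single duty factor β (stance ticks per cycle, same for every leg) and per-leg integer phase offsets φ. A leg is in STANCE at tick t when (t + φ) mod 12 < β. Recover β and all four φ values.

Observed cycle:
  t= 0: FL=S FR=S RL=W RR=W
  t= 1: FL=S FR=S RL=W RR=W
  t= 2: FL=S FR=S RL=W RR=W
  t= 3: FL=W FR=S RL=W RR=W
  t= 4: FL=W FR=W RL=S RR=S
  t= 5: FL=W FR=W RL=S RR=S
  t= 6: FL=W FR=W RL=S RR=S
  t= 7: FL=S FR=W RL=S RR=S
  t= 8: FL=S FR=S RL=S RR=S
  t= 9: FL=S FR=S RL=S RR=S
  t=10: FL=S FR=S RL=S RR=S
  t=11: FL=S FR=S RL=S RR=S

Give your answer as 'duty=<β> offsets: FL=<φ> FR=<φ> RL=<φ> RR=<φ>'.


duty β = stance ticks per leg = 8
FL: stance ticks = 8; W→S at t=7 → φ=5
FR: stance ticks = 8; W→S at t=8 → φ=4
RL: stance ticks = 8; W→S at t=4 → φ=8
RR: stance ticks = 8; W→S at t=4 → φ=8

duty=8 offsets: FL=5 FR=4 RL=8 RR=8


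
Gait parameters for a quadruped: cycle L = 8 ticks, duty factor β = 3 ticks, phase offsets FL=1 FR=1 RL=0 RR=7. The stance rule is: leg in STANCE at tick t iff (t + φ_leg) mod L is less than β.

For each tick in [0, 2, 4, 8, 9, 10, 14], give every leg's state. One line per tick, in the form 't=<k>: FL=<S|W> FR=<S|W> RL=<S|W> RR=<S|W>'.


t=0: FL=S FR=S RL=S RR=W
t=2: FL=W FR=W RL=S RR=S
t=4: FL=W FR=W RL=W RR=W
t=8: FL=S FR=S RL=S RR=W
t=9: FL=S FR=S RL=S RR=S
t=10: FL=W FR=W RL=S RR=S
t=14: FL=W FR=W RL=W RR=W

t=0: phase=(1,1,0,7) vs β=3 → FL=S FR=S RL=S RR=W
t=2: phase=(3,3,2,1) vs β=3 → FL=W FR=W RL=S RR=S
t=4: phase=(5,5,4,3) vs β=3 → FL=W FR=W RL=W RR=W
t=8: phase=(1,1,0,7) vs β=3 → FL=S FR=S RL=S RR=W
t=9: phase=(2,2,1,0) vs β=3 → FL=S FR=S RL=S RR=S
t=10: phase=(3,3,2,1) vs β=3 → FL=W FR=W RL=S RR=S
t=14: phase=(7,7,6,5) vs β=3 → FL=W FR=W RL=W RR=W


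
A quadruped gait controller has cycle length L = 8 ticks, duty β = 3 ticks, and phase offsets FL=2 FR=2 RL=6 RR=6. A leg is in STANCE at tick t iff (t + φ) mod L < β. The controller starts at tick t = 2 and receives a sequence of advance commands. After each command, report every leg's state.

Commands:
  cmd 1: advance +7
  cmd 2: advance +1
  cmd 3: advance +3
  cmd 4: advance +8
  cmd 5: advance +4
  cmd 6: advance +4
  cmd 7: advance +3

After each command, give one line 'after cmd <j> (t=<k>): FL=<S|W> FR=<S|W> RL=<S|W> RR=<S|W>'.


after cmd 1 (t=9): FL=W FR=W RL=W RR=W
after cmd 2 (t=10): FL=W FR=W RL=S RR=S
after cmd 3 (t=13): FL=W FR=W RL=W RR=W
after cmd 4 (t=21): FL=W FR=W RL=W RR=W
after cmd 5 (t=25): FL=W FR=W RL=W RR=W
after cmd 6 (t=29): FL=W FR=W RL=W RR=W
after cmd 7 (t=32): FL=S FR=S RL=W RR=W

start t=2: FL=W FR=W RL=S RR=S
cmd 1: advance +7 → t=9, phase=(3,3,7,7) → FL=W FR=W RL=W RR=W
cmd 2: advance +1 → t=10, phase=(4,4,0,0) → FL=W FR=W RL=S RR=S
cmd 3: advance +3 → t=13, phase=(7,7,3,3) → FL=W FR=W RL=W RR=W
cmd 4: advance +8 → t=21, phase=(7,7,3,3) → FL=W FR=W RL=W RR=W
cmd 5: advance +4 → t=25, phase=(3,3,7,7) → FL=W FR=W RL=W RR=W
cmd 6: advance +4 → t=29, phase=(7,7,3,3) → FL=W FR=W RL=W RR=W
cmd 7: advance +3 → t=32, phase=(2,2,6,6) → FL=S FR=S RL=W RR=W


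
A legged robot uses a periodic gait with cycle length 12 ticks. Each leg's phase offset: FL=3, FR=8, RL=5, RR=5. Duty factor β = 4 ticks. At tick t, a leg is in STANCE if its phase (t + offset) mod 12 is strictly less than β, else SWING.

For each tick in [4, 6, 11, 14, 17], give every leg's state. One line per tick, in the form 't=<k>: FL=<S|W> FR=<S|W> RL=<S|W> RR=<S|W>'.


t=4: FL=W FR=S RL=W RR=W
t=6: FL=W FR=S RL=W RR=W
t=11: FL=S FR=W RL=W RR=W
t=14: FL=W FR=W RL=W RR=W
t=17: FL=W FR=S RL=W RR=W

t=4: phase=(7,0,9,9) vs β=4 → FL=W FR=S RL=W RR=W
t=6: phase=(9,2,11,11) vs β=4 → FL=W FR=S RL=W RR=W
t=11: phase=(2,7,4,4) vs β=4 → FL=S FR=W RL=W RR=W
t=14: phase=(5,10,7,7) vs β=4 → FL=W FR=W RL=W RR=W
t=17: phase=(8,1,10,10) vs β=4 → FL=W FR=S RL=W RR=W


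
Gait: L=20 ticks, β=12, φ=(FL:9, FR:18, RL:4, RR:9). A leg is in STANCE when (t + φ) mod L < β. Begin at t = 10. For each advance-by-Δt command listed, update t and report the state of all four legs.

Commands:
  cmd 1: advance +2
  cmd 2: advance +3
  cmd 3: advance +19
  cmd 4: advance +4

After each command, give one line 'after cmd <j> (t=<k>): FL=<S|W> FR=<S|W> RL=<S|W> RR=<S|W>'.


after cmd 1 (t=12): FL=S FR=S RL=W RR=S
after cmd 2 (t=15): FL=S FR=W RL=W RR=S
after cmd 3 (t=34): FL=S FR=W RL=W RR=S
after cmd 4 (t=38): FL=S FR=W RL=S RR=S

start t=10: FL=W FR=S RL=W RR=W
cmd 1: advance +2 → t=12, phase=(1,10,16,1) → FL=S FR=S RL=W RR=S
cmd 2: advance +3 → t=15, phase=(4,13,19,4) → FL=S FR=W RL=W RR=S
cmd 3: advance +19 → t=34, phase=(3,12,18,3) → FL=S FR=W RL=W RR=S
cmd 4: advance +4 → t=38, phase=(7,16,2,7) → FL=S FR=W RL=S RR=S


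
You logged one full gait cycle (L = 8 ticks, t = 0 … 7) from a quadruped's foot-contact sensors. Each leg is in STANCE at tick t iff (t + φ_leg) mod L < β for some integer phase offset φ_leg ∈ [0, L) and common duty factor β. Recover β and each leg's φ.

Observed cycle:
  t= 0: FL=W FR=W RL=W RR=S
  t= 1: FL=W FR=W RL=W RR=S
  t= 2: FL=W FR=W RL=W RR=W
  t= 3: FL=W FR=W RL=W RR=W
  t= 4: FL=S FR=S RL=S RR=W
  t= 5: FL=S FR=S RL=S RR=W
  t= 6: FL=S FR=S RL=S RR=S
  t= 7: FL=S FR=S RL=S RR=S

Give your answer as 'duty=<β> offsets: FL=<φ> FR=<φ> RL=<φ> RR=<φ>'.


duty β = stance ticks per leg = 4
FL: stance ticks = 4; W→S at t=4 → φ=4
FR: stance ticks = 4; W→S at t=4 → φ=4
RL: stance ticks = 4; W→S at t=4 → φ=4
RR: stance ticks = 4; W→S at t=6 → φ=2

duty=4 offsets: FL=4 FR=4 RL=4 RR=2


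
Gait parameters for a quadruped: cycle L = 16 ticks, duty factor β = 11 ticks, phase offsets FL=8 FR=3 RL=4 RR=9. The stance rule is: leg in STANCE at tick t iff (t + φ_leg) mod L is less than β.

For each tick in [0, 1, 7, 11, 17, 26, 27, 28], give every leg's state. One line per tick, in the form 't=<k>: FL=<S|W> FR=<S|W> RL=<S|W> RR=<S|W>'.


t=0: FL=S FR=S RL=S RR=S
t=1: FL=S FR=S RL=S RR=S
t=7: FL=W FR=S RL=W RR=S
t=11: FL=S FR=W RL=W RR=S
t=17: FL=S FR=S RL=S RR=S
t=26: FL=S FR=W RL=W RR=S
t=27: FL=S FR=W RL=W RR=S
t=28: FL=S FR=W RL=S RR=S

t=0: phase=(8,3,4,9) vs β=11 → FL=S FR=S RL=S RR=S
t=1: phase=(9,4,5,10) vs β=11 → FL=S FR=S RL=S RR=S
t=7: phase=(15,10,11,0) vs β=11 → FL=W FR=S RL=W RR=S
t=11: phase=(3,14,15,4) vs β=11 → FL=S FR=W RL=W RR=S
t=17: phase=(9,4,5,10) vs β=11 → FL=S FR=S RL=S RR=S
t=26: phase=(2,13,14,3) vs β=11 → FL=S FR=W RL=W RR=S
t=27: phase=(3,14,15,4) vs β=11 → FL=S FR=W RL=W RR=S
t=28: phase=(4,15,0,5) vs β=11 → FL=S FR=W RL=S RR=S


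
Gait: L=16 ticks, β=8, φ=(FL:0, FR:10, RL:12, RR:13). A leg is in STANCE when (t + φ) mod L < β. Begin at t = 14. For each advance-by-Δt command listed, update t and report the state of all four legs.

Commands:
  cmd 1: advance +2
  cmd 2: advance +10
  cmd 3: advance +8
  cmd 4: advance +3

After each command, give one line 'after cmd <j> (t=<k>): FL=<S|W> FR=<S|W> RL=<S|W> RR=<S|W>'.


after cmd 1 (t=16): FL=S FR=W RL=W RR=W
after cmd 2 (t=26): FL=W FR=S RL=S RR=S
after cmd 3 (t=34): FL=S FR=W RL=W RR=W
after cmd 4 (t=37): FL=S FR=W RL=S RR=S

start t=14: FL=W FR=W RL=W RR=W
cmd 1: advance +2 → t=16, phase=(0,10,12,13) → FL=S FR=W RL=W RR=W
cmd 2: advance +10 → t=26, phase=(10,4,6,7) → FL=W FR=S RL=S RR=S
cmd 3: advance +8 → t=34, phase=(2,12,14,15) → FL=S FR=W RL=W RR=W
cmd 4: advance +3 → t=37, phase=(5,15,1,2) → FL=S FR=W RL=S RR=S


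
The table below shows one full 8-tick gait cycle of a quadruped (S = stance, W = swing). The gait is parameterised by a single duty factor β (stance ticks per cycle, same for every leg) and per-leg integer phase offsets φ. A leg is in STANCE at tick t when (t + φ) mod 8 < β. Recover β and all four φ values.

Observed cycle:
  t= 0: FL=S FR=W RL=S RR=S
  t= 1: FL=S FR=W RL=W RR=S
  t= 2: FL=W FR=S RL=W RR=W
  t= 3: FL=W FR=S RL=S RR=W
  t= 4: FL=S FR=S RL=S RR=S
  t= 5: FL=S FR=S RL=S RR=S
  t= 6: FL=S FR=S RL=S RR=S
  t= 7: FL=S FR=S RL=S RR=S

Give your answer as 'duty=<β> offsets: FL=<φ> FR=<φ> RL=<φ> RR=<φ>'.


duty β = stance ticks per leg = 6
FL: stance ticks = 6; W→S at t=4 → φ=4
FR: stance ticks = 6; W→S at t=2 → φ=6
RL: stance ticks = 6; W→S at t=3 → φ=5
RR: stance ticks = 6; W→S at t=4 → φ=4

duty=6 offsets: FL=4 FR=6 RL=5 RR=4


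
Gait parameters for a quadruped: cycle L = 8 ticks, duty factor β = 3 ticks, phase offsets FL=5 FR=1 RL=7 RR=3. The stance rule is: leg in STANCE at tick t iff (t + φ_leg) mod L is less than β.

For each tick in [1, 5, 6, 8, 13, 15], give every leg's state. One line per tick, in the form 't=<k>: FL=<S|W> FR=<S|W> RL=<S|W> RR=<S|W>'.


t=1: phase=(6,2,0,4) vs β=3 → FL=W FR=S RL=S RR=W
t=5: phase=(2,6,4,0) vs β=3 → FL=S FR=W RL=W RR=S
t=6: phase=(3,7,5,1) vs β=3 → FL=W FR=W RL=W RR=S
t=8: phase=(5,1,7,3) vs β=3 → FL=W FR=S RL=W RR=W
t=13: phase=(2,6,4,0) vs β=3 → FL=S FR=W RL=W RR=S
t=15: phase=(4,0,6,2) vs β=3 → FL=W FR=S RL=W RR=S

t=1: FL=W FR=S RL=S RR=W
t=5: FL=S FR=W RL=W RR=S
t=6: FL=W FR=W RL=W RR=S
t=8: FL=W FR=S RL=W RR=W
t=13: FL=S FR=W RL=W RR=S
t=15: FL=W FR=S RL=W RR=S


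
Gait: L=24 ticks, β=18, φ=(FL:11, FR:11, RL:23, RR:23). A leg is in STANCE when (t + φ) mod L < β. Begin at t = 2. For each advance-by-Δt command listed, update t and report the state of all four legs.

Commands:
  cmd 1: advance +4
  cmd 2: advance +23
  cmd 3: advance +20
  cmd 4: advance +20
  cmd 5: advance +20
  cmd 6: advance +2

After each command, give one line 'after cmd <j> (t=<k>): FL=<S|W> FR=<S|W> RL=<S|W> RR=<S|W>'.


start t=2: FL=S FR=S RL=S RR=S
cmd 1: advance +4 → t=6, phase=(17,17,5,5) → FL=S FR=S RL=S RR=S
cmd 2: advance +23 → t=29, phase=(16,16,4,4) → FL=S FR=S RL=S RR=S
cmd 3: advance +20 → t=49, phase=(12,12,0,0) → FL=S FR=S RL=S RR=S
cmd 4: advance +20 → t=69, phase=(8,8,20,20) → FL=S FR=S RL=W RR=W
cmd 5: advance +20 → t=89, phase=(4,4,16,16) → FL=S FR=S RL=S RR=S
cmd 6: advance +2 → t=91, phase=(6,6,18,18) → FL=S FR=S RL=W RR=W

after cmd 1 (t=6): FL=S FR=S RL=S RR=S
after cmd 2 (t=29): FL=S FR=S RL=S RR=S
after cmd 3 (t=49): FL=S FR=S RL=S RR=S
after cmd 4 (t=69): FL=S FR=S RL=W RR=W
after cmd 5 (t=89): FL=S FR=S RL=S RR=S
after cmd 6 (t=91): FL=S FR=S RL=W RR=W


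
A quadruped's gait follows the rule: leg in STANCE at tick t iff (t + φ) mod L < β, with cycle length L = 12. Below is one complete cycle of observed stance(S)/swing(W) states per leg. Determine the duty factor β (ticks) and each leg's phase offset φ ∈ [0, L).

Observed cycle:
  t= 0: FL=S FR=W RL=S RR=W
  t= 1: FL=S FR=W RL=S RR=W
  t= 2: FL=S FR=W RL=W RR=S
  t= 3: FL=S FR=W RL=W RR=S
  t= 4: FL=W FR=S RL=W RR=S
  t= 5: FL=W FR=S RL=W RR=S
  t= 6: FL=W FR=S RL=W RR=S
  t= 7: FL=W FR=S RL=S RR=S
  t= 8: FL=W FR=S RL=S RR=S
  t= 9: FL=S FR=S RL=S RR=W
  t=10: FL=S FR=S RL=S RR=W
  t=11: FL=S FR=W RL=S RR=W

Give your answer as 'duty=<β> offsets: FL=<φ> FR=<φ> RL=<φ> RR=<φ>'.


duty β = stance ticks per leg = 7
FL: stance ticks = 7; W→S at t=9 → φ=3
FR: stance ticks = 7; W→S at t=4 → φ=8
RL: stance ticks = 7; W→S at t=7 → φ=5
RR: stance ticks = 7; W→S at t=2 → φ=10

duty=7 offsets: FL=3 FR=8 RL=5 RR=10


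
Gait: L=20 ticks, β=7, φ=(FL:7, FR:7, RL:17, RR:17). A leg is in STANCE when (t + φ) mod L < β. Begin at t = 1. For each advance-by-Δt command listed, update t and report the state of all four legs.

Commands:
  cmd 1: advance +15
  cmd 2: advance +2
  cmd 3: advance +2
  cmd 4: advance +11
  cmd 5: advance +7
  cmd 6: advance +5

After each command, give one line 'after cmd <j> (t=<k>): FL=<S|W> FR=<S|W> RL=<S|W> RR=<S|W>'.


after cmd 1 (t=16): FL=S FR=S RL=W RR=W
after cmd 2 (t=18): FL=S FR=S RL=W RR=W
after cmd 3 (t=20): FL=W FR=W RL=W RR=W
after cmd 4 (t=31): FL=W FR=W RL=W RR=W
after cmd 5 (t=38): FL=S FR=S RL=W RR=W
after cmd 6 (t=43): FL=W FR=W RL=S RR=S

start t=1: FL=W FR=W RL=W RR=W
cmd 1: advance +15 → t=16, phase=(3,3,13,13) → FL=S FR=S RL=W RR=W
cmd 2: advance +2 → t=18, phase=(5,5,15,15) → FL=S FR=S RL=W RR=W
cmd 3: advance +2 → t=20, phase=(7,7,17,17) → FL=W FR=W RL=W RR=W
cmd 4: advance +11 → t=31, phase=(18,18,8,8) → FL=W FR=W RL=W RR=W
cmd 5: advance +7 → t=38, phase=(5,5,15,15) → FL=S FR=S RL=W RR=W
cmd 6: advance +5 → t=43, phase=(10,10,0,0) → FL=W FR=W RL=S RR=S


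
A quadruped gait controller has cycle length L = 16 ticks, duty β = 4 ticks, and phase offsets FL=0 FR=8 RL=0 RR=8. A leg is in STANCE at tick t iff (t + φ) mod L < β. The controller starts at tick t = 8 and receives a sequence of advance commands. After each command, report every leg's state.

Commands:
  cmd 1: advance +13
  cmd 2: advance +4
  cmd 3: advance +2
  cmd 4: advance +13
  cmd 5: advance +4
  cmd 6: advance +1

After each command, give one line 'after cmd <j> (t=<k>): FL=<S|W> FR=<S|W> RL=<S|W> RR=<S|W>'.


after cmd 1 (t=21): FL=W FR=W RL=W RR=W
after cmd 2 (t=25): FL=W FR=S RL=W RR=S
after cmd 3 (t=27): FL=W FR=S RL=W RR=S
after cmd 4 (t=40): FL=W FR=S RL=W RR=S
after cmd 5 (t=44): FL=W FR=W RL=W RR=W
after cmd 6 (t=45): FL=W FR=W RL=W RR=W

start t=8: FL=W FR=S RL=W RR=S
cmd 1: advance +13 → t=21, phase=(5,13,5,13) → FL=W FR=W RL=W RR=W
cmd 2: advance +4 → t=25, phase=(9,1,9,1) → FL=W FR=S RL=W RR=S
cmd 3: advance +2 → t=27, phase=(11,3,11,3) → FL=W FR=S RL=W RR=S
cmd 4: advance +13 → t=40, phase=(8,0,8,0) → FL=W FR=S RL=W RR=S
cmd 5: advance +4 → t=44, phase=(12,4,12,4) → FL=W FR=W RL=W RR=W
cmd 6: advance +1 → t=45, phase=(13,5,13,5) → FL=W FR=W RL=W RR=W


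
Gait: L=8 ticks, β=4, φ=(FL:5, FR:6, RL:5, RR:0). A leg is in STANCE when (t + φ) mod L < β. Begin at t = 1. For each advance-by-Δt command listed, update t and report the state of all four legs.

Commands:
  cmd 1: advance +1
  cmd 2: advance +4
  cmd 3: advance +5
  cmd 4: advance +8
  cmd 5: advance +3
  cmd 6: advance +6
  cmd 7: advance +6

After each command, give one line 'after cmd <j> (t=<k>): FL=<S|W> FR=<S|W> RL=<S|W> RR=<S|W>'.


start t=1: FL=W FR=W RL=W RR=S
cmd 1: advance +1 → t=2, phase=(7,0,7,2) → FL=W FR=S RL=W RR=S
cmd 2: advance +4 → t=6, phase=(3,4,3,6) → FL=S FR=W RL=S RR=W
cmd 3: advance +5 → t=11, phase=(0,1,0,3) → FL=S FR=S RL=S RR=S
cmd 4: advance +8 → t=19, phase=(0,1,0,3) → FL=S FR=S RL=S RR=S
cmd 5: advance +3 → t=22, phase=(3,4,3,6) → FL=S FR=W RL=S RR=W
cmd 6: advance +6 → t=28, phase=(1,2,1,4) → FL=S FR=S RL=S RR=W
cmd 7: advance +6 → t=34, phase=(7,0,7,2) → FL=W FR=S RL=W RR=S

after cmd 1 (t=2): FL=W FR=S RL=W RR=S
after cmd 2 (t=6): FL=S FR=W RL=S RR=W
after cmd 3 (t=11): FL=S FR=S RL=S RR=S
after cmd 4 (t=19): FL=S FR=S RL=S RR=S
after cmd 5 (t=22): FL=S FR=W RL=S RR=W
after cmd 6 (t=28): FL=S FR=S RL=S RR=W
after cmd 7 (t=34): FL=W FR=S RL=W RR=S


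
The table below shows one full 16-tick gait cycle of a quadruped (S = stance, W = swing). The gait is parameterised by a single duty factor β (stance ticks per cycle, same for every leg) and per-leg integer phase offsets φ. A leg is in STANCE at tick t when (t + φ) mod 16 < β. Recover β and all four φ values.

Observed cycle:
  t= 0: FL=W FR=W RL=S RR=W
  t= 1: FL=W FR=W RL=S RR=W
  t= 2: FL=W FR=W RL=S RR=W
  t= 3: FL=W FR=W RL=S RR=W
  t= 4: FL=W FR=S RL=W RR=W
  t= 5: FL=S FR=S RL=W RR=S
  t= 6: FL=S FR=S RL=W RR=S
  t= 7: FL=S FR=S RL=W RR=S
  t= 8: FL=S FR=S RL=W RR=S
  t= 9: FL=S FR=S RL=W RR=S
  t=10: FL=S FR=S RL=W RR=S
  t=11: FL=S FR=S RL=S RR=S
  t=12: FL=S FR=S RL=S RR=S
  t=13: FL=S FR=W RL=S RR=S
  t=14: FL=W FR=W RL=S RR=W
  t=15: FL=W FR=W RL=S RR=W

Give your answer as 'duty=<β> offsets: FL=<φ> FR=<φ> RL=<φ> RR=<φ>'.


duty β = stance ticks per leg = 9
FL: stance ticks = 9; W→S at t=5 → φ=11
FR: stance ticks = 9; W→S at t=4 → φ=12
RL: stance ticks = 9; W→S at t=11 → φ=5
RR: stance ticks = 9; W→S at t=5 → φ=11

duty=9 offsets: FL=11 FR=12 RL=5 RR=11


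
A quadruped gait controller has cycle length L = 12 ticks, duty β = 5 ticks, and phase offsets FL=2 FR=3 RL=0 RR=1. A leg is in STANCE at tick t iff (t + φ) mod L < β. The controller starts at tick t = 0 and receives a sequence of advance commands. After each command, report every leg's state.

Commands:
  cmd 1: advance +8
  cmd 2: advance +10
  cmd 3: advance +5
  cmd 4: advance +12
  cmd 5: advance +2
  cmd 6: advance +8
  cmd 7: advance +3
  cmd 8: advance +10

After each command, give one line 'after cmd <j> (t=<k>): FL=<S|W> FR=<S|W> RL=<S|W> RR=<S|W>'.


start t=0: FL=S FR=S RL=S RR=S
cmd 1: advance +8 → t=8, phase=(10,11,8,9) → FL=W FR=W RL=W RR=W
cmd 2: advance +10 → t=18, phase=(8,9,6,7) → FL=W FR=W RL=W RR=W
cmd 3: advance +5 → t=23, phase=(1,2,11,0) → FL=S FR=S RL=W RR=S
cmd 4: advance +12 → t=35, phase=(1,2,11,0) → FL=S FR=S RL=W RR=S
cmd 5: advance +2 → t=37, phase=(3,4,1,2) → FL=S FR=S RL=S RR=S
cmd 6: advance +8 → t=45, phase=(11,0,9,10) → FL=W FR=S RL=W RR=W
cmd 7: advance +3 → t=48, phase=(2,3,0,1) → FL=S FR=S RL=S RR=S
cmd 8: advance +10 → t=58, phase=(0,1,10,11) → FL=S FR=S RL=W RR=W

after cmd 1 (t=8): FL=W FR=W RL=W RR=W
after cmd 2 (t=18): FL=W FR=W RL=W RR=W
after cmd 3 (t=23): FL=S FR=S RL=W RR=S
after cmd 4 (t=35): FL=S FR=S RL=W RR=S
after cmd 5 (t=37): FL=S FR=S RL=S RR=S
after cmd 6 (t=45): FL=W FR=S RL=W RR=W
after cmd 7 (t=48): FL=S FR=S RL=S RR=S
after cmd 8 (t=58): FL=S FR=S RL=W RR=W


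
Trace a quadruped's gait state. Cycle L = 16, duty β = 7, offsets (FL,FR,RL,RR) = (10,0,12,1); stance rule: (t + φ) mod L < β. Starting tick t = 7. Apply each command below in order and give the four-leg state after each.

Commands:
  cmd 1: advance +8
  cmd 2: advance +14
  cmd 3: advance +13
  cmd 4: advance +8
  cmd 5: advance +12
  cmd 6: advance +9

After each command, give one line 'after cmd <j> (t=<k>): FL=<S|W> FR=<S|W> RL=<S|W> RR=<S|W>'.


after cmd 1 (t=15): FL=W FR=W RL=W RR=S
after cmd 2 (t=29): FL=W FR=W RL=W RR=W
after cmd 3 (t=42): FL=S FR=W RL=S RR=W
after cmd 4 (t=50): FL=W FR=S RL=W RR=S
after cmd 5 (t=62): FL=W FR=W RL=W RR=W
after cmd 6 (t=71): FL=S FR=W RL=S RR=W

start t=7: FL=S FR=W RL=S RR=W
cmd 1: advance +8 → t=15, phase=(9,15,11,0) → FL=W FR=W RL=W RR=S
cmd 2: advance +14 → t=29, phase=(7,13,9,14) → FL=W FR=W RL=W RR=W
cmd 3: advance +13 → t=42, phase=(4,10,6,11) → FL=S FR=W RL=S RR=W
cmd 4: advance +8 → t=50, phase=(12,2,14,3) → FL=W FR=S RL=W RR=S
cmd 5: advance +12 → t=62, phase=(8,14,10,15) → FL=W FR=W RL=W RR=W
cmd 6: advance +9 → t=71, phase=(1,7,3,8) → FL=S FR=W RL=S RR=W


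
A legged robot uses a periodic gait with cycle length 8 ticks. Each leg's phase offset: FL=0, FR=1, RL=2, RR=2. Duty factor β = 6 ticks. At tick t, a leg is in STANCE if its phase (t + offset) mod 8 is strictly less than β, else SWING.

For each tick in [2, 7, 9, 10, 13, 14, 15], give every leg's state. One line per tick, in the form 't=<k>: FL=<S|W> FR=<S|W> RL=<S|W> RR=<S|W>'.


t=2: phase=(2,3,4,4) vs β=6 → FL=S FR=S RL=S RR=S
t=7: phase=(7,0,1,1) vs β=6 → FL=W FR=S RL=S RR=S
t=9: phase=(1,2,3,3) vs β=6 → FL=S FR=S RL=S RR=S
t=10: phase=(2,3,4,4) vs β=6 → FL=S FR=S RL=S RR=S
t=13: phase=(5,6,7,7) vs β=6 → FL=S FR=W RL=W RR=W
t=14: phase=(6,7,0,0) vs β=6 → FL=W FR=W RL=S RR=S
t=15: phase=(7,0,1,1) vs β=6 → FL=W FR=S RL=S RR=S

t=2: FL=S FR=S RL=S RR=S
t=7: FL=W FR=S RL=S RR=S
t=9: FL=S FR=S RL=S RR=S
t=10: FL=S FR=S RL=S RR=S
t=13: FL=S FR=W RL=W RR=W
t=14: FL=W FR=W RL=S RR=S
t=15: FL=W FR=S RL=S RR=S


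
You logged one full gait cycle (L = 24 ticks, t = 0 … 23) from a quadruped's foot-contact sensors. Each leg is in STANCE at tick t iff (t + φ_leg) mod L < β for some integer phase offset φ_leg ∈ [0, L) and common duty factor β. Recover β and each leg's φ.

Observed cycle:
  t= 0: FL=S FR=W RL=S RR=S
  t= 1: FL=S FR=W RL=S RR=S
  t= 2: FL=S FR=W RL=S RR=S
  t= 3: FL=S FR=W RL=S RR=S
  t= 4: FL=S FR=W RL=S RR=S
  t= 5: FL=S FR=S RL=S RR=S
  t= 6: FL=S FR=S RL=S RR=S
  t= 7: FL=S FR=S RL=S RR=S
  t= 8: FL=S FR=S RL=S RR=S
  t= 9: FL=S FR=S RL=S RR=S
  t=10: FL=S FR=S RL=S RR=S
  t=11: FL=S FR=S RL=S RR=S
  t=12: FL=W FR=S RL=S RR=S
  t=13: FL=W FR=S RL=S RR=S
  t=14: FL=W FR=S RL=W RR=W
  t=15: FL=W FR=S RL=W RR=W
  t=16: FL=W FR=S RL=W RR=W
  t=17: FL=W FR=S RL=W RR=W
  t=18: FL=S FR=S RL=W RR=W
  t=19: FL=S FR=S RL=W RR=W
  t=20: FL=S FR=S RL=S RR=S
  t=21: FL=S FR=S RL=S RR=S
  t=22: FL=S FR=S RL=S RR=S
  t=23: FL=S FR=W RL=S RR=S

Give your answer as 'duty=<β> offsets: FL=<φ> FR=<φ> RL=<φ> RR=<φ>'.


duty β = stance ticks per leg = 18
FL: stance ticks = 18; W→S at t=18 → φ=6
FR: stance ticks = 18; W→S at t=5 → φ=19
RL: stance ticks = 18; W→S at t=20 → φ=4
RR: stance ticks = 18; W→S at t=20 → φ=4

duty=18 offsets: FL=6 FR=19 RL=4 RR=4


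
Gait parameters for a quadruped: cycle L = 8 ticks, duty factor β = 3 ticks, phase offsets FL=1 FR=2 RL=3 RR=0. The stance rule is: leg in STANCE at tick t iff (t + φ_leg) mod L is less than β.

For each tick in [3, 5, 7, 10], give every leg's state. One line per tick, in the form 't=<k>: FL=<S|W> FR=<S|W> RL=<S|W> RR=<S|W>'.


t=3: phase=(4,5,6,3) vs β=3 → FL=W FR=W RL=W RR=W
t=5: phase=(6,7,0,5) vs β=3 → FL=W FR=W RL=S RR=W
t=7: phase=(0,1,2,7) vs β=3 → FL=S FR=S RL=S RR=W
t=10: phase=(3,4,5,2) vs β=3 → FL=W FR=W RL=W RR=S

t=3: FL=W FR=W RL=W RR=W
t=5: FL=W FR=W RL=S RR=W
t=7: FL=S FR=S RL=S RR=W
t=10: FL=W FR=W RL=W RR=S


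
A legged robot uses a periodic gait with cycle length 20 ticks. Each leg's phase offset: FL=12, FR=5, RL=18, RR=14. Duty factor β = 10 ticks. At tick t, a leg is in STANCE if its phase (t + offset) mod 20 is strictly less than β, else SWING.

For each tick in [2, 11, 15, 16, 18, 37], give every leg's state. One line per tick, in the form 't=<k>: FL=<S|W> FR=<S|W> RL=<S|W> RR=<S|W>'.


t=2: phase=(14,7,0,16) vs β=10 → FL=W FR=S RL=S RR=W
t=11: phase=(3,16,9,5) vs β=10 → FL=S FR=W RL=S RR=S
t=15: phase=(7,0,13,9) vs β=10 → FL=S FR=S RL=W RR=S
t=16: phase=(8,1,14,10) vs β=10 → FL=S FR=S RL=W RR=W
t=18: phase=(10,3,16,12) vs β=10 → FL=W FR=S RL=W RR=W
t=37: phase=(9,2,15,11) vs β=10 → FL=S FR=S RL=W RR=W

t=2: FL=W FR=S RL=S RR=W
t=11: FL=S FR=W RL=S RR=S
t=15: FL=S FR=S RL=W RR=S
t=16: FL=S FR=S RL=W RR=W
t=18: FL=W FR=S RL=W RR=W
t=37: FL=S FR=S RL=W RR=W


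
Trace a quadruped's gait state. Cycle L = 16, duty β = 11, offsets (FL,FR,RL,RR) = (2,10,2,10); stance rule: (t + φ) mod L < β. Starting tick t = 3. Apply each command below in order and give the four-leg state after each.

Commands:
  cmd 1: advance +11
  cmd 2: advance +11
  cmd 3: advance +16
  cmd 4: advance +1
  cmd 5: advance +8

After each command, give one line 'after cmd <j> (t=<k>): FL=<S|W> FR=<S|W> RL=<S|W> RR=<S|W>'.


start t=3: FL=S FR=W RL=S RR=W
cmd 1: advance +11 → t=14, phase=(0,8,0,8) → FL=S FR=S RL=S RR=S
cmd 2: advance +11 → t=25, phase=(11,3,11,3) → FL=W FR=S RL=W RR=S
cmd 3: advance +16 → t=41, phase=(11,3,11,3) → FL=W FR=S RL=W RR=S
cmd 4: advance +1 → t=42, phase=(12,4,12,4) → FL=W FR=S RL=W RR=S
cmd 5: advance +8 → t=50, phase=(4,12,4,12) → FL=S FR=W RL=S RR=W

after cmd 1 (t=14): FL=S FR=S RL=S RR=S
after cmd 2 (t=25): FL=W FR=S RL=W RR=S
after cmd 3 (t=41): FL=W FR=S RL=W RR=S
after cmd 4 (t=42): FL=W FR=S RL=W RR=S
after cmd 5 (t=50): FL=S FR=W RL=S RR=W


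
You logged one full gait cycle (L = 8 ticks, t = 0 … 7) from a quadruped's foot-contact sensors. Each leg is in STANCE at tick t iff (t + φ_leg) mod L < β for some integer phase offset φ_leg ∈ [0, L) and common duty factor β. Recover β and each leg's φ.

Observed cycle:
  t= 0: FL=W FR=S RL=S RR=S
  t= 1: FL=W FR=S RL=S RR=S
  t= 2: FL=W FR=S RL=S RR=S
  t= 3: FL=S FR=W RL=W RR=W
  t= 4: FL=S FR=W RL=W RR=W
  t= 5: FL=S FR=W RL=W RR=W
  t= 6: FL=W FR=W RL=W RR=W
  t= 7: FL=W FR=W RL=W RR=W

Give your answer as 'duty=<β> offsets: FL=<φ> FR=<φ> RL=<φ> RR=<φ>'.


duty=3 offsets: FL=5 FR=0 RL=0 RR=0

duty β = stance ticks per leg = 3
FL: stance ticks = 3; W→S at t=3 → φ=5
FR: stance ticks = 3; W→S at t=0 → φ=0
RL: stance ticks = 3; W→S at t=0 → φ=0
RR: stance ticks = 3; W→S at t=0 → φ=0


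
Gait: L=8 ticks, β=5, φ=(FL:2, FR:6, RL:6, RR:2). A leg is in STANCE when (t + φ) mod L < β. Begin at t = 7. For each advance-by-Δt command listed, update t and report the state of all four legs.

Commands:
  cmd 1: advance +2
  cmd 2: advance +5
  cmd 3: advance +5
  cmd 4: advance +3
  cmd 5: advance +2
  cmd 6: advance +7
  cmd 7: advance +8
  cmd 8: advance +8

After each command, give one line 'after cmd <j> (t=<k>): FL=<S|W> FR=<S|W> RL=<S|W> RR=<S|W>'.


start t=7: FL=S FR=W RL=W RR=S
cmd 1: advance +2 → t=9, phase=(3,7,7,3) → FL=S FR=W RL=W RR=S
cmd 2: advance +5 → t=14, phase=(0,4,4,0) → FL=S FR=S RL=S RR=S
cmd 3: advance +5 → t=19, phase=(5,1,1,5) → FL=W FR=S RL=S RR=W
cmd 4: advance +3 → t=22, phase=(0,4,4,0) → FL=S FR=S RL=S RR=S
cmd 5: advance +2 → t=24, phase=(2,6,6,2) → FL=S FR=W RL=W RR=S
cmd 6: advance +7 → t=31, phase=(1,5,5,1) → FL=S FR=W RL=W RR=S
cmd 7: advance +8 → t=39, phase=(1,5,5,1) → FL=S FR=W RL=W RR=S
cmd 8: advance +8 → t=47, phase=(1,5,5,1) → FL=S FR=W RL=W RR=S

after cmd 1 (t=9): FL=S FR=W RL=W RR=S
after cmd 2 (t=14): FL=S FR=S RL=S RR=S
after cmd 3 (t=19): FL=W FR=S RL=S RR=W
after cmd 4 (t=22): FL=S FR=S RL=S RR=S
after cmd 5 (t=24): FL=S FR=W RL=W RR=S
after cmd 6 (t=31): FL=S FR=W RL=W RR=S
after cmd 7 (t=39): FL=S FR=W RL=W RR=S
after cmd 8 (t=47): FL=S FR=W RL=W RR=S


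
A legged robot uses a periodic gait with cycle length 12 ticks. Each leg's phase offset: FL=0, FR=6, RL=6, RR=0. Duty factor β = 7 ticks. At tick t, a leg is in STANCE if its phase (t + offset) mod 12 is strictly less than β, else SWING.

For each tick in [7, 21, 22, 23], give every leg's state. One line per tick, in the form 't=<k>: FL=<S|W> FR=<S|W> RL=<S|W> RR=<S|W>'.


t=7: phase=(7,1,1,7) vs β=7 → FL=W FR=S RL=S RR=W
t=21: phase=(9,3,3,9) vs β=7 → FL=W FR=S RL=S RR=W
t=22: phase=(10,4,4,10) vs β=7 → FL=W FR=S RL=S RR=W
t=23: phase=(11,5,5,11) vs β=7 → FL=W FR=S RL=S RR=W

t=7: FL=W FR=S RL=S RR=W
t=21: FL=W FR=S RL=S RR=W
t=22: FL=W FR=S RL=S RR=W
t=23: FL=W FR=S RL=S RR=W


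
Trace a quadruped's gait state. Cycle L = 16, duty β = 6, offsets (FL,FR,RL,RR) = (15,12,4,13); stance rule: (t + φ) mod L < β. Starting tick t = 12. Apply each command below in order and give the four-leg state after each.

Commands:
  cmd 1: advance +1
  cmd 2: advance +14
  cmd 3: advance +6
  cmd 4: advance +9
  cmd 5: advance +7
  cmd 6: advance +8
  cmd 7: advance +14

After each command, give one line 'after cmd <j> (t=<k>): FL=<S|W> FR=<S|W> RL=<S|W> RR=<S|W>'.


start t=12: FL=W FR=W RL=S RR=W
cmd 1: advance +1 → t=13, phase=(12,9,1,10) → FL=W FR=W RL=S RR=W
cmd 2: advance +14 → t=27, phase=(10,7,15,8) → FL=W FR=W RL=W RR=W
cmd 3: advance +6 → t=33, phase=(0,13,5,14) → FL=S FR=W RL=S RR=W
cmd 4: advance +9 → t=42, phase=(9,6,14,7) → FL=W FR=W RL=W RR=W
cmd 5: advance +7 → t=49, phase=(0,13,5,14) → FL=S FR=W RL=S RR=W
cmd 6: advance +8 → t=57, phase=(8,5,13,6) → FL=W FR=S RL=W RR=W
cmd 7: advance +14 → t=71, phase=(6,3,11,4) → FL=W FR=S RL=W RR=S

after cmd 1 (t=13): FL=W FR=W RL=S RR=W
after cmd 2 (t=27): FL=W FR=W RL=W RR=W
after cmd 3 (t=33): FL=S FR=W RL=S RR=W
after cmd 4 (t=42): FL=W FR=W RL=W RR=W
after cmd 5 (t=49): FL=S FR=W RL=S RR=W
after cmd 6 (t=57): FL=W FR=S RL=W RR=W
after cmd 7 (t=71): FL=W FR=S RL=W RR=S


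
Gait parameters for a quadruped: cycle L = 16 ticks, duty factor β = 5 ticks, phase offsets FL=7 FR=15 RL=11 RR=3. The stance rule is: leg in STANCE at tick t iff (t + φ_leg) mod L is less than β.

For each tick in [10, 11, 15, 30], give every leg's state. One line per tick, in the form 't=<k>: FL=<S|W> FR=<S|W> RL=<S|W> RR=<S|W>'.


t=10: phase=(1,9,5,13) vs β=5 → FL=S FR=W RL=W RR=W
t=11: phase=(2,10,6,14) vs β=5 → FL=S FR=W RL=W RR=W
t=15: phase=(6,14,10,2) vs β=5 → FL=W FR=W RL=W RR=S
t=30: phase=(5,13,9,1) vs β=5 → FL=W FR=W RL=W RR=S

t=10: FL=S FR=W RL=W RR=W
t=11: FL=S FR=W RL=W RR=W
t=15: FL=W FR=W RL=W RR=S
t=30: FL=W FR=W RL=W RR=S


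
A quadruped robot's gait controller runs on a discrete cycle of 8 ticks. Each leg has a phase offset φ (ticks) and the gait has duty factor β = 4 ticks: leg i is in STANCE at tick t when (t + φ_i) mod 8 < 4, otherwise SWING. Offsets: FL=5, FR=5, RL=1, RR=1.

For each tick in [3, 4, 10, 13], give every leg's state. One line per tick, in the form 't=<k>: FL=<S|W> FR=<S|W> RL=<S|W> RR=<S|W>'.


t=3: phase=(0,0,4,4) vs β=4 → FL=S FR=S RL=W RR=W
t=4: phase=(1,1,5,5) vs β=4 → FL=S FR=S RL=W RR=W
t=10: phase=(7,7,3,3) vs β=4 → FL=W FR=W RL=S RR=S
t=13: phase=(2,2,6,6) vs β=4 → FL=S FR=S RL=W RR=W

t=3: FL=S FR=S RL=W RR=W
t=4: FL=S FR=S RL=W RR=W
t=10: FL=W FR=W RL=S RR=S
t=13: FL=S FR=S RL=W RR=W


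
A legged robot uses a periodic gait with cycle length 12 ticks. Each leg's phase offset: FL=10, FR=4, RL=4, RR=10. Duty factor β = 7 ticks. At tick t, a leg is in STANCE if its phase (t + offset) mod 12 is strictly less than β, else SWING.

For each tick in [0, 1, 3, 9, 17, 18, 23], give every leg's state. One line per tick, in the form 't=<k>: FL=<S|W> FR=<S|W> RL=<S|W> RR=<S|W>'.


t=0: phase=(10,4,4,10) vs β=7 → FL=W FR=S RL=S RR=W
t=1: phase=(11,5,5,11) vs β=7 → FL=W FR=S RL=S RR=W
t=3: phase=(1,7,7,1) vs β=7 → FL=S FR=W RL=W RR=S
t=9: phase=(7,1,1,7) vs β=7 → FL=W FR=S RL=S RR=W
t=17: phase=(3,9,9,3) vs β=7 → FL=S FR=W RL=W RR=S
t=18: phase=(4,10,10,4) vs β=7 → FL=S FR=W RL=W RR=S
t=23: phase=(9,3,3,9) vs β=7 → FL=W FR=S RL=S RR=W

t=0: FL=W FR=S RL=S RR=W
t=1: FL=W FR=S RL=S RR=W
t=3: FL=S FR=W RL=W RR=S
t=9: FL=W FR=S RL=S RR=W
t=17: FL=S FR=W RL=W RR=S
t=18: FL=S FR=W RL=W RR=S
t=23: FL=W FR=S RL=S RR=W


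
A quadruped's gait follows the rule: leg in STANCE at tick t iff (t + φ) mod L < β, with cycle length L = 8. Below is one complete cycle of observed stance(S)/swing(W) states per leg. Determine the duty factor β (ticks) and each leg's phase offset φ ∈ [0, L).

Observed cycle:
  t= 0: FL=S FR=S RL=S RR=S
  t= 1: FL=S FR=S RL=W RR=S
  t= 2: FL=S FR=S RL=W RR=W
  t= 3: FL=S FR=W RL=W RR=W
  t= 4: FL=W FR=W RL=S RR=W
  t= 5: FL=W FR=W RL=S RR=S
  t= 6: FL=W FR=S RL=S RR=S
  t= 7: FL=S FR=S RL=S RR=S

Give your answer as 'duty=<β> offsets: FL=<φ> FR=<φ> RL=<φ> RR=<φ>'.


duty=5 offsets: FL=1 FR=2 RL=4 RR=3

duty β = stance ticks per leg = 5
FL: stance ticks = 5; W→S at t=7 → φ=1
FR: stance ticks = 5; W→S at t=6 → φ=2
RL: stance ticks = 5; W→S at t=4 → φ=4
RR: stance ticks = 5; W→S at t=5 → φ=3


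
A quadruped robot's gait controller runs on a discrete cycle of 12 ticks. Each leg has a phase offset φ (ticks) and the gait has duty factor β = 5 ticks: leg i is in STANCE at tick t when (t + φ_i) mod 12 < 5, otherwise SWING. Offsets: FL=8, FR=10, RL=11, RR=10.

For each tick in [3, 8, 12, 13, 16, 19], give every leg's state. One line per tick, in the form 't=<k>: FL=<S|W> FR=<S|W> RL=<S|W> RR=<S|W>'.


t=3: FL=W FR=S RL=S RR=S
t=8: FL=S FR=W RL=W RR=W
t=12: FL=W FR=W RL=W RR=W
t=13: FL=W FR=W RL=S RR=W
t=16: FL=S FR=S RL=S RR=S
t=19: FL=S FR=W RL=W RR=W

t=3: phase=(11,1,2,1) vs β=5 → FL=W FR=S RL=S RR=S
t=8: phase=(4,6,7,6) vs β=5 → FL=S FR=W RL=W RR=W
t=12: phase=(8,10,11,10) vs β=5 → FL=W FR=W RL=W RR=W
t=13: phase=(9,11,0,11) vs β=5 → FL=W FR=W RL=S RR=W
t=16: phase=(0,2,3,2) vs β=5 → FL=S FR=S RL=S RR=S
t=19: phase=(3,5,6,5) vs β=5 → FL=S FR=W RL=W RR=W


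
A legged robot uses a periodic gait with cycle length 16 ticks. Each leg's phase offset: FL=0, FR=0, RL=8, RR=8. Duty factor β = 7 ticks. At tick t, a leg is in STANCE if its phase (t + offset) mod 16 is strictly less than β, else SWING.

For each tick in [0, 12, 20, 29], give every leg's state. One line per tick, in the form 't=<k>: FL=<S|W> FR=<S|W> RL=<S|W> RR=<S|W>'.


t=0: FL=S FR=S RL=W RR=W
t=12: FL=W FR=W RL=S RR=S
t=20: FL=S FR=S RL=W RR=W
t=29: FL=W FR=W RL=S RR=S

t=0: phase=(0,0,8,8) vs β=7 → FL=S FR=S RL=W RR=W
t=12: phase=(12,12,4,4) vs β=7 → FL=W FR=W RL=S RR=S
t=20: phase=(4,4,12,12) vs β=7 → FL=S FR=S RL=W RR=W
t=29: phase=(13,13,5,5) vs β=7 → FL=W FR=W RL=S RR=S


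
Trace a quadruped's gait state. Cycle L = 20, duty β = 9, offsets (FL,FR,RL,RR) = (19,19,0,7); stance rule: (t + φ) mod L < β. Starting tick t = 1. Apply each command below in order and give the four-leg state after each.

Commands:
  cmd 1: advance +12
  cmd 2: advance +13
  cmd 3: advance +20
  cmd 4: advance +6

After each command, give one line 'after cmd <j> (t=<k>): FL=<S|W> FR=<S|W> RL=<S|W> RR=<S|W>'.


start t=1: FL=S FR=S RL=S RR=S
cmd 1: advance +12 → t=13, phase=(12,12,13,0) → FL=W FR=W RL=W RR=S
cmd 2: advance +13 → t=26, phase=(5,5,6,13) → FL=S FR=S RL=S RR=W
cmd 3: advance +20 → t=46, phase=(5,5,6,13) → FL=S FR=S RL=S RR=W
cmd 4: advance +6 → t=52, phase=(11,11,12,19) → FL=W FR=W RL=W RR=W

after cmd 1 (t=13): FL=W FR=W RL=W RR=S
after cmd 2 (t=26): FL=S FR=S RL=S RR=W
after cmd 3 (t=46): FL=S FR=S RL=S RR=W
after cmd 4 (t=52): FL=W FR=W RL=W RR=W
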